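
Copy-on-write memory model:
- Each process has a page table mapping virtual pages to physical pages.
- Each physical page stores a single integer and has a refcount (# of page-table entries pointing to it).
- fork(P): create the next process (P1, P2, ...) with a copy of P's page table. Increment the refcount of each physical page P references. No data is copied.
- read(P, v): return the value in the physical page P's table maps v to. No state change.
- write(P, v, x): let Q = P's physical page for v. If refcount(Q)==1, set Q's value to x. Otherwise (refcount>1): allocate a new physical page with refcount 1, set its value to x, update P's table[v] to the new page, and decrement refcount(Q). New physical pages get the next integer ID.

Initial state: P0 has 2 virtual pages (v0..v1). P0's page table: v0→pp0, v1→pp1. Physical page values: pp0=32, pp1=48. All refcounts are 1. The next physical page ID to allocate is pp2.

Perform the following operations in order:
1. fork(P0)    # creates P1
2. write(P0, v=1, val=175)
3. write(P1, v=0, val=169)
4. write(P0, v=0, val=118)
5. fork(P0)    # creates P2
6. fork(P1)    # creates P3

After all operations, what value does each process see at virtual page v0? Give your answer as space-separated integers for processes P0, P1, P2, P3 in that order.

Answer: 118 169 118 169

Derivation:
Op 1: fork(P0) -> P1. 2 ppages; refcounts: pp0:2 pp1:2
Op 2: write(P0, v1, 175). refcount(pp1)=2>1 -> COPY to pp2. 3 ppages; refcounts: pp0:2 pp1:1 pp2:1
Op 3: write(P1, v0, 169). refcount(pp0)=2>1 -> COPY to pp3. 4 ppages; refcounts: pp0:1 pp1:1 pp2:1 pp3:1
Op 4: write(P0, v0, 118). refcount(pp0)=1 -> write in place. 4 ppages; refcounts: pp0:1 pp1:1 pp2:1 pp3:1
Op 5: fork(P0) -> P2. 4 ppages; refcounts: pp0:2 pp1:1 pp2:2 pp3:1
Op 6: fork(P1) -> P3. 4 ppages; refcounts: pp0:2 pp1:2 pp2:2 pp3:2
P0: v0 -> pp0 = 118
P1: v0 -> pp3 = 169
P2: v0 -> pp0 = 118
P3: v0 -> pp3 = 169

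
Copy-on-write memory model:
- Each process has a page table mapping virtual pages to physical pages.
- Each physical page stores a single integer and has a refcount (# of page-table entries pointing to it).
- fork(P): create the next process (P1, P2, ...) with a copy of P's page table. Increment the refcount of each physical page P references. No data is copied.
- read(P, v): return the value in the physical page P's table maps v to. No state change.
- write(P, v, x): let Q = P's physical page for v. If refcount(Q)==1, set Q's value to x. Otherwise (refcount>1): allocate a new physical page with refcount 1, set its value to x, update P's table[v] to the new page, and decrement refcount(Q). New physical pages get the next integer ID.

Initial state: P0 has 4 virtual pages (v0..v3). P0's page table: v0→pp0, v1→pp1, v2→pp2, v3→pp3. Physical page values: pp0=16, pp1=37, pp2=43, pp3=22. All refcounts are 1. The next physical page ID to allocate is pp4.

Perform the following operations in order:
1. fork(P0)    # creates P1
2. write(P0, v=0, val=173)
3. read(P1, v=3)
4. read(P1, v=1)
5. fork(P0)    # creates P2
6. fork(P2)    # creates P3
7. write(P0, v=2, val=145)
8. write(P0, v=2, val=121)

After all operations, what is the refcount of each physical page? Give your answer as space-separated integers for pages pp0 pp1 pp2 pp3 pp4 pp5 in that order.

Answer: 1 4 3 4 3 1

Derivation:
Op 1: fork(P0) -> P1. 4 ppages; refcounts: pp0:2 pp1:2 pp2:2 pp3:2
Op 2: write(P0, v0, 173). refcount(pp0)=2>1 -> COPY to pp4. 5 ppages; refcounts: pp0:1 pp1:2 pp2:2 pp3:2 pp4:1
Op 3: read(P1, v3) -> 22. No state change.
Op 4: read(P1, v1) -> 37. No state change.
Op 5: fork(P0) -> P2. 5 ppages; refcounts: pp0:1 pp1:3 pp2:3 pp3:3 pp4:2
Op 6: fork(P2) -> P3. 5 ppages; refcounts: pp0:1 pp1:4 pp2:4 pp3:4 pp4:3
Op 7: write(P0, v2, 145). refcount(pp2)=4>1 -> COPY to pp5. 6 ppages; refcounts: pp0:1 pp1:4 pp2:3 pp3:4 pp4:3 pp5:1
Op 8: write(P0, v2, 121). refcount(pp5)=1 -> write in place. 6 ppages; refcounts: pp0:1 pp1:4 pp2:3 pp3:4 pp4:3 pp5:1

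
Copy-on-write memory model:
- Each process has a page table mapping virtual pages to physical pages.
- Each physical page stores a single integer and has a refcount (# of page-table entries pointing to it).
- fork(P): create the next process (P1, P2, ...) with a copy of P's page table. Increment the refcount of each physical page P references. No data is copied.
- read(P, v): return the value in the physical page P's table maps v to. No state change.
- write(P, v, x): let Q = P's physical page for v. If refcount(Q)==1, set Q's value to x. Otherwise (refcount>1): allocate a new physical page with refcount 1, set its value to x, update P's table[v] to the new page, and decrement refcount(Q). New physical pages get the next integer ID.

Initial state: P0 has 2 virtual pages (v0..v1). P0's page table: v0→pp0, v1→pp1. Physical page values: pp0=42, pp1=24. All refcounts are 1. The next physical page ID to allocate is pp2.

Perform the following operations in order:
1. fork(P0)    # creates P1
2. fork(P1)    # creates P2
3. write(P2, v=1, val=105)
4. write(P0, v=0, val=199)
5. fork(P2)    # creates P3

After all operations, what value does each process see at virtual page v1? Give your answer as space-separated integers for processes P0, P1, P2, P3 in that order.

Op 1: fork(P0) -> P1. 2 ppages; refcounts: pp0:2 pp1:2
Op 2: fork(P1) -> P2. 2 ppages; refcounts: pp0:3 pp1:3
Op 3: write(P2, v1, 105). refcount(pp1)=3>1 -> COPY to pp2. 3 ppages; refcounts: pp0:3 pp1:2 pp2:1
Op 4: write(P0, v0, 199). refcount(pp0)=3>1 -> COPY to pp3. 4 ppages; refcounts: pp0:2 pp1:2 pp2:1 pp3:1
Op 5: fork(P2) -> P3. 4 ppages; refcounts: pp0:3 pp1:2 pp2:2 pp3:1
P0: v1 -> pp1 = 24
P1: v1 -> pp1 = 24
P2: v1 -> pp2 = 105
P3: v1 -> pp2 = 105

Answer: 24 24 105 105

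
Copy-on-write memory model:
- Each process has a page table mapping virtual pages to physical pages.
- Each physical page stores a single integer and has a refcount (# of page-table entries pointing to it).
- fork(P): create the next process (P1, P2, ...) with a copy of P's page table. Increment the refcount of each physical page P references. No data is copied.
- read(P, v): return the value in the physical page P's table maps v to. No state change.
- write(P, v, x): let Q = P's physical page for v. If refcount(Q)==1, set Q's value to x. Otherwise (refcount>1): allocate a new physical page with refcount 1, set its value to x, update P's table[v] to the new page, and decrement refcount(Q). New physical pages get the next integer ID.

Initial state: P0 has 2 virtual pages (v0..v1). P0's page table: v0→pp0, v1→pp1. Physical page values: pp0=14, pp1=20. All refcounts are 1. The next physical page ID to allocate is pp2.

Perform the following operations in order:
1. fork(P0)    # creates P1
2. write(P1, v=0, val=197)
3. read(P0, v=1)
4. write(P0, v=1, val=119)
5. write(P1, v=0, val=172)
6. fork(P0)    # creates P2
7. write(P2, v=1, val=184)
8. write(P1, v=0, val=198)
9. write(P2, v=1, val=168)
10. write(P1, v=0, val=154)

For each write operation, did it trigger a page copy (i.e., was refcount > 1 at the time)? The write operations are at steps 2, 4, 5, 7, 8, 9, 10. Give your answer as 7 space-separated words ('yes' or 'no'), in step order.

Op 1: fork(P0) -> P1. 2 ppages; refcounts: pp0:2 pp1:2
Op 2: write(P1, v0, 197). refcount(pp0)=2>1 -> COPY to pp2. 3 ppages; refcounts: pp0:1 pp1:2 pp2:1
Op 3: read(P0, v1) -> 20. No state change.
Op 4: write(P0, v1, 119). refcount(pp1)=2>1 -> COPY to pp3. 4 ppages; refcounts: pp0:1 pp1:1 pp2:1 pp3:1
Op 5: write(P1, v0, 172). refcount(pp2)=1 -> write in place. 4 ppages; refcounts: pp0:1 pp1:1 pp2:1 pp3:1
Op 6: fork(P0) -> P2. 4 ppages; refcounts: pp0:2 pp1:1 pp2:1 pp3:2
Op 7: write(P2, v1, 184). refcount(pp3)=2>1 -> COPY to pp4. 5 ppages; refcounts: pp0:2 pp1:1 pp2:1 pp3:1 pp4:1
Op 8: write(P1, v0, 198). refcount(pp2)=1 -> write in place. 5 ppages; refcounts: pp0:2 pp1:1 pp2:1 pp3:1 pp4:1
Op 9: write(P2, v1, 168). refcount(pp4)=1 -> write in place. 5 ppages; refcounts: pp0:2 pp1:1 pp2:1 pp3:1 pp4:1
Op 10: write(P1, v0, 154). refcount(pp2)=1 -> write in place. 5 ppages; refcounts: pp0:2 pp1:1 pp2:1 pp3:1 pp4:1

yes yes no yes no no no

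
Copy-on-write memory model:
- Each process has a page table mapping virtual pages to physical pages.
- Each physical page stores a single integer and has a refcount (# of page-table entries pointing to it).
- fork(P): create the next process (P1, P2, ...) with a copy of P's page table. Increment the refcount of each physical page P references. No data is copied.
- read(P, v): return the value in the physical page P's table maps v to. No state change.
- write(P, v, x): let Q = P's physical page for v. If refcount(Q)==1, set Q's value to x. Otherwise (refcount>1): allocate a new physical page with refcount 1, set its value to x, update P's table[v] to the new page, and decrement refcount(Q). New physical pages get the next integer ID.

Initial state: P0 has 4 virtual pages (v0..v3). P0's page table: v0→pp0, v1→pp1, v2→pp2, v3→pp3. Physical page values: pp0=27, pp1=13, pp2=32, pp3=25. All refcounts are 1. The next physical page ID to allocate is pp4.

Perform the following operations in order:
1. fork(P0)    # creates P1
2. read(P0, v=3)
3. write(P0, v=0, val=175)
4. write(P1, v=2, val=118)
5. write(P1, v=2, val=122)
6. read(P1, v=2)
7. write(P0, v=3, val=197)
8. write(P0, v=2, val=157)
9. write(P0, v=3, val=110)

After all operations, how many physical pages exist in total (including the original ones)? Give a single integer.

Answer: 7

Derivation:
Op 1: fork(P0) -> P1. 4 ppages; refcounts: pp0:2 pp1:2 pp2:2 pp3:2
Op 2: read(P0, v3) -> 25. No state change.
Op 3: write(P0, v0, 175). refcount(pp0)=2>1 -> COPY to pp4. 5 ppages; refcounts: pp0:1 pp1:2 pp2:2 pp3:2 pp4:1
Op 4: write(P1, v2, 118). refcount(pp2)=2>1 -> COPY to pp5. 6 ppages; refcounts: pp0:1 pp1:2 pp2:1 pp3:2 pp4:1 pp5:1
Op 5: write(P1, v2, 122). refcount(pp5)=1 -> write in place. 6 ppages; refcounts: pp0:1 pp1:2 pp2:1 pp3:2 pp4:1 pp5:1
Op 6: read(P1, v2) -> 122. No state change.
Op 7: write(P0, v3, 197). refcount(pp3)=2>1 -> COPY to pp6. 7 ppages; refcounts: pp0:1 pp1:2 pp2:1 pp3:1 pp4:1 pp5:1 pp6:1
Op 8: write(P0, v2, 157). refcount(pp2)=1 -> write in place. 7 ppages; refcounts: pp0:1 pp1:2 pp2:1 pp3:1 pp4:1 pp5:1 pp6:1
Op 9: write(P0, v3, 110). refcount(pp6)=1 -> write in place. 7 ppages; refcounts: pp0:1 pp1:2 pp2:1 pp3:1 pp4:1 pp5:1 pp6:1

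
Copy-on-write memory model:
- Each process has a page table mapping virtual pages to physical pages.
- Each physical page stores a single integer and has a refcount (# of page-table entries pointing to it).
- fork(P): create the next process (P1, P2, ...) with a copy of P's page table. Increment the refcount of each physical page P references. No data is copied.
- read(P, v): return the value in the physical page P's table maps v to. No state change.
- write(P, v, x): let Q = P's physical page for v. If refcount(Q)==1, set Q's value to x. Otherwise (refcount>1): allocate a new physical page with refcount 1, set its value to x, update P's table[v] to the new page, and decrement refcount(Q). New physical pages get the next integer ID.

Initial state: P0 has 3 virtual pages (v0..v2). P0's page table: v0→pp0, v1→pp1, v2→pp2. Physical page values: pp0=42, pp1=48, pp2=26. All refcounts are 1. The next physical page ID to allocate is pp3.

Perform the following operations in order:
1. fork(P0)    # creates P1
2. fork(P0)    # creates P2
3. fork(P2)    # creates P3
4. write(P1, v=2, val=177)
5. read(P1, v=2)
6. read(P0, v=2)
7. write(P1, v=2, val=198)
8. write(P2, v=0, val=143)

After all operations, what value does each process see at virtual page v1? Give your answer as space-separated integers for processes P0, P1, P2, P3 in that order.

Op 1: fork(P0) -> P1. 3 ppages; refcounts: pp0:2 pp1:2 pp2:2
Op 2: fork(P0) -> P2. 3 ppages; refcounts: pp0:3 pp1:3 pp2:3
Op 3: fork(P2) -> P3. 3 ppages; refcounts: pp0:4 pp1:4 pp2:4
Op 4: write(P1, v2, 177). refcount(pp2)=4>1 -> COPY to pp3. 4 ppages; refcounts: pp0:4 pp1:4 pp2:3 pp3:1
Op 5: read(P1, v2) -> 177. No state change.
Op 6: read(P0, v2) -> 26. No state change.
Op 7: write(P1, v2, 198). refcount(pp3)=1 -> write in place. 4 ppages; refcounts: pp0:4 pp1:4 pp2:3 pp3:1
Op 8: write(P2, v0, 143). refcount(pp0)=4>1 -> COPY to pp4. 5 ppages; refcounts: pp0:3 pp1:4 pp2:3 pp3:1 pp4:1
P0: v1 -> pp1 = 48
P1: v1 -> pp1 = 48
P2: v1 -> pp1 = 48
P3: v1 -> pp1 = 48

Answer: 48 48 48 48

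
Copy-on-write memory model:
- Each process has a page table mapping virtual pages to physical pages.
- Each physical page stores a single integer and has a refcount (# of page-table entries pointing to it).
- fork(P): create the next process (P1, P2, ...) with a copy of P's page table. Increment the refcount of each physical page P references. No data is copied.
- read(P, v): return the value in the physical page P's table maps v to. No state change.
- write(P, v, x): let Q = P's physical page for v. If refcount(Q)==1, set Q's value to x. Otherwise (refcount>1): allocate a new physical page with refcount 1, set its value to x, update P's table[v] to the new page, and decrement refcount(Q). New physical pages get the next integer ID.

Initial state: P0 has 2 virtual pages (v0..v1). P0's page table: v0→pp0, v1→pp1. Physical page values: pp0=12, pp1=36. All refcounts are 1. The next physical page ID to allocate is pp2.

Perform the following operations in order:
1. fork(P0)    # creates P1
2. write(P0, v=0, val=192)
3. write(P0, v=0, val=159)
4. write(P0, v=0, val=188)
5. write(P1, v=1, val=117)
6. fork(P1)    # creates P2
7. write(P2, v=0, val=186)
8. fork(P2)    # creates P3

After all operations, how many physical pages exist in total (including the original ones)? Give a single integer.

Op 1: fork(P0) -> P1. 2 ppages; refcounts: pp0:2 pp1:2
Op 2: write(P0, v0, 192). refcount(pp0)=2>1 -> COPY to pp2. 3 ppages; refcounts: pp0:1 pp1:2 pp2:1
Op 3: write(P0, v0, 159). refcount(pp2)=1 -> write in place. 3 ppages; refcounts: pp0:1 pp1:2 pp2:1
Op 4: write(P0, v0, 188). refcount(pp2)=1 -> write in place. 3 ppages; refcounts: pp0:1 pp1:2 pp2:1
Op 5: write(P1, v1, 117). refcount(pp1)=2>1 -> COPY to pp3. 4 ppages; refcounts: pp0:1 pp1:1 pp2:1 pp3:1
Op 6: fork(P1) -> P2. 4 ppages; refcounts: pp0:2 pp1:1 pp2:1 pp3:2
Op 7: write(P2, v0, 186). refcount(pp0)=2>1 -> COPY to pp4. 5 ppages; refcounts: pp0:1 pp1:1 pp2:1 pp3:2 pp4:1
Op 8: fork(P2) -> P3. 5 ppages; refcounts: pp0:1 pp1:1 pp2:1 pp3:3 pp4:2

Answer: 5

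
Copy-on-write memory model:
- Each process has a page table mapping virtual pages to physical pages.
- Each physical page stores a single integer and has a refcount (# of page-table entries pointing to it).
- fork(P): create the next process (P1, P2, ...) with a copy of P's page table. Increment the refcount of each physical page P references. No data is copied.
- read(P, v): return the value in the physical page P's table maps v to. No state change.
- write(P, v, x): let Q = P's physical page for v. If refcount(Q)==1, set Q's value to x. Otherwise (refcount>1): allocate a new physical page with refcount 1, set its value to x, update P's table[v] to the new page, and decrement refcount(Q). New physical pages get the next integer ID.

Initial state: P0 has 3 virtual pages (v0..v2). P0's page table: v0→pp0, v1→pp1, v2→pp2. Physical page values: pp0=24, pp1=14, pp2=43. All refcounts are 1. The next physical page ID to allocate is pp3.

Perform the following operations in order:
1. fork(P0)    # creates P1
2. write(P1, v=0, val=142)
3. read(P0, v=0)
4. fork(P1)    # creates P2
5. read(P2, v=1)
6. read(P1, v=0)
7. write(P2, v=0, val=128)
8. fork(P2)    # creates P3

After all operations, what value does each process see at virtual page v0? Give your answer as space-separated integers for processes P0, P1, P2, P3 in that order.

Op 1: fork(P0) -> P1. 3 ppages; refcounts: pp0:2 pp1:2 pp2:2
Op 2: write(P1, v0, 142). refcount(pp0)=2>1 -> COPY to pp3. 4 ppages; refcounts: pp0:1 pp1:2 pp2:2 pp3:1
Op 3: read(P0, v0) -> 24. No state change.
Op 4: fork(P1) -> P2. 4 ppages; refcounts: pp0:1 pp1:3 pp2:3 pp3:2
Op 5: read(P2, v1) -> 14. No state change.
Op 6: read(P1, v0) -> 142. No state change.
Op 7: write(P2, v0, 128). refcount(pp3)=2>1 -> COPY to pp4. 5 ppages; refcounts: pp0:1 pp1:3 pp2:3 pp3:1 pp4:1
Op 8: fork(P2) -> P3. 5 ppages; refcounts: pp0:1 pp1:4 pp2:4 pp3:1 pp4:2
P0: v0 -> pp0 = 24
P1: v0 -> pp3 = 142
P2: v0 -> pp4 = 128
P3: v0 -> pp4 = 128

Answer: 24 142 128 128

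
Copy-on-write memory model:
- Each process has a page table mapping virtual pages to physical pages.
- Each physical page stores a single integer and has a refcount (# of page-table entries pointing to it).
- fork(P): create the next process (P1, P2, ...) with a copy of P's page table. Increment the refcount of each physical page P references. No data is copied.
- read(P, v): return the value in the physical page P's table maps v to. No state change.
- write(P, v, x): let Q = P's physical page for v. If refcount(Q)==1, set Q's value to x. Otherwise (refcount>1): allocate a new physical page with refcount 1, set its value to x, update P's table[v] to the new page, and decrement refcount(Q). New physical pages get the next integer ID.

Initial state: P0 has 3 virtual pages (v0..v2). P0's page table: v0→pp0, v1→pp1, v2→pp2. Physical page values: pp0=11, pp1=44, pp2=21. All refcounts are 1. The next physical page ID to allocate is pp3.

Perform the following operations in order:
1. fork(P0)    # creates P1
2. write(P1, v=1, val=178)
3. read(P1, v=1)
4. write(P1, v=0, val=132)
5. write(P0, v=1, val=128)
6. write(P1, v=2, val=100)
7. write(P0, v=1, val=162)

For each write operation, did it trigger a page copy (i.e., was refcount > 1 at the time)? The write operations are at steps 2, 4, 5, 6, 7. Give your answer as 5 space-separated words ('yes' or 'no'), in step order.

Op 1: fork(P0) -> P1. 3 ppages; refcounts: pp0:2 pp1:2 pp2:2
Op 2: write(P1, v1, 178). refcount(pp1)=2>1 -> COPY to pp3. 4 ppages; refcounts: pp0:2 pp1:1 pp2:2 pp3:1
Op 3: read(P1, v1) -> 178. No state change.
Op 4: write(P1, v0, 132). refcount(pp0)=2>1 -> COPY to pp4. 5 ppages; refcounts: pp0:1 pp1:1 pp2:2 pp3:1 pp4:1
Op 5: write(P0, v1, 128). refcount(pp1)=1 -> write in place. 5 ppages; refcounts: pp0:1 pp1:1 pp2:2 pp3:1 pp4:1
Op 6: write(P1, v2, 100). refcount(pp2)=2>1 -> COPY to pp5. 6 ppages; refcounts: pp0:1 pp1:1 pp2:1 pp3:1 pp4:1 pp5:1
Op 7: write(P0, v1, 162). refcount(pp1)=1 -> write in place. 6 ppages; refcounts: pp0:1 pp1:1 pp2:1 pp3:1 pp4:1 pp5:1

yes yes no yes no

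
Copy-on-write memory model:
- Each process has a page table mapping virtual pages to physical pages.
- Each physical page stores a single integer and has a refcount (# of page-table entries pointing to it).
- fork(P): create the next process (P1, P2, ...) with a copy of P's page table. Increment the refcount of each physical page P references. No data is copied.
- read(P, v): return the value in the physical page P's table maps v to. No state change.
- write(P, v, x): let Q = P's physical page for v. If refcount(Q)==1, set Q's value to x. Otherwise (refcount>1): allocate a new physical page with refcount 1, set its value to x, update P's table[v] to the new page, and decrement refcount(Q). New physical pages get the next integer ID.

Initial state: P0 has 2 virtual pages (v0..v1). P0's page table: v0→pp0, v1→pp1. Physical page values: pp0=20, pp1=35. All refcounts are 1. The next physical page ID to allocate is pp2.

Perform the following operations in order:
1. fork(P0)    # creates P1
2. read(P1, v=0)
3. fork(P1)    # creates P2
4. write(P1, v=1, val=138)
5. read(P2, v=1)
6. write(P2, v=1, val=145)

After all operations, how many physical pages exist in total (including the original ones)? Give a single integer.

Op 1: fork(P0) -> P1. 2 ppages; refcounts: pp0:2 pp1:2
Op 2: read(P1, v0) -> 20. No state change.
Op 3: fork(P1) -> P2. 2 ppages; refcounts: pp0:3 pp1:3
Op 4: write(P1, v1, 138). refcount(pp1)=3>1 -> COPY to pp2. 3 ppages; refcounts: pp0:3 pp1:2 pp2:1
Op 5: read(P2, v1) -> 35. No state change.
Op 6: write(P2, v1, 145). refcount(pp1)=2>1 -> COPY to pp3. 4 ppages; refcounts: pp0:3 pp1:1 pp2:1 pp3:1

Answer: 4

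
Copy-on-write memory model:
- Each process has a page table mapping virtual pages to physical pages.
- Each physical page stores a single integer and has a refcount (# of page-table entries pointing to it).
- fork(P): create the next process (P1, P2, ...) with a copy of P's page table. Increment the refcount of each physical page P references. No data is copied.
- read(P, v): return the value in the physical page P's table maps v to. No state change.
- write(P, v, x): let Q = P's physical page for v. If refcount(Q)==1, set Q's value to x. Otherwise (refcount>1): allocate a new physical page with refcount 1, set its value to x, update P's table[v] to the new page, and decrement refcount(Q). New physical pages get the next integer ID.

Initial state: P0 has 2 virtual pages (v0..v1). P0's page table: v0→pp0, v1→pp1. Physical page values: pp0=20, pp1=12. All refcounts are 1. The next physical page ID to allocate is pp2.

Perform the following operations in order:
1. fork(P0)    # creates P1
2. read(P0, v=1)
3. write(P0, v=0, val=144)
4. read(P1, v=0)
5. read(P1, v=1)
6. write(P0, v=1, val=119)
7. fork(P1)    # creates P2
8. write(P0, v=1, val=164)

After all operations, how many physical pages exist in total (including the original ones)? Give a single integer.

Op 1: fork(P0) -> P1. 2 ppages; refcounts: pp0:2 pp1:2
Op 2: read(P0, v1) -> 12. No state change.
Op 3: write(P0, v0, 144). refcount(pp0)=2>1 -> COPY to pp2. 3 ppages; refcounts: pp0:1 pp1:2 pp2:1
Op 4: read(P1, v0) -> 20. No state change.
Op 5: read(P1, v1) -> 12. No state change.
Op 6: write(P0, v1, 119). refcount(pp1)=2>1 -> COPY to pp3. 4 ppages; refcounts: pp0:1 pp1:1 pp2:1 pp3:1
Op 7: fork(P1) -> P2. 4 ppages; refcounts: pp0:2 pp1:2 pp2:1 pp3:1
Op 8: write(P0, v1, 164). refcount(pp3)=1 -> write in place. 4 ppages; refcounts: pp0:2 pp1:2 pp2:1 pp3:1

Answer: 4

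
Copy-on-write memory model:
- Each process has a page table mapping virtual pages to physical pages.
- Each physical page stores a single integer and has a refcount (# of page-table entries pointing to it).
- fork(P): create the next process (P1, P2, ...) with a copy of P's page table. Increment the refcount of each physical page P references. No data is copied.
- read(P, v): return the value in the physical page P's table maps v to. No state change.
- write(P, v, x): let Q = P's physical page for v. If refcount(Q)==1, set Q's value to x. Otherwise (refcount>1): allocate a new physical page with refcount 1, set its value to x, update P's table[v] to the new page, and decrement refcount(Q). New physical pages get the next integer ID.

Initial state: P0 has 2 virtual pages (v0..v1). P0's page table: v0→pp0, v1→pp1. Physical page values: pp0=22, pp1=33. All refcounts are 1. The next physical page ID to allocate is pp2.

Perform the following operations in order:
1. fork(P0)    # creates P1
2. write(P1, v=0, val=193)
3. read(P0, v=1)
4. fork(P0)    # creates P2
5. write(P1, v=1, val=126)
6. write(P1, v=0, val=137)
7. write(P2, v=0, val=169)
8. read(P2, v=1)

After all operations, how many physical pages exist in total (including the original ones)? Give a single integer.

Op 1: fork(P0) -> P1. 2 ppages; refcounts: pp0:2 pp1:2
Op 2: write(P1, v0, 193). refcount(pp0)=2>1 -> COPY to pp2. 3 ppages; refcounts: pp0:1 pp1:2 pp2:1
Op 3: read(P0, v1) -> 33. No state change.
Op 4: fork(P0) -> P2. 3 ppages; refcounts: pp0:2 pp1:3 pp2:1
Op 5: write(P1, v1, 126). refcount(pp1)=3>1 -> COPY to pp3. 4 ppages; refcounts: pp0:2 pp1:2 pp2:1 pp3:1
Op 6: write(P1, v0, 137). refcount(pp2)=1 -> write in place. 4 ppages; refcounts: pp0:2 pp1:2 pp2:1 pp3:1
Op 7: write(P2, v0, 169). refcount(pp0)=2>1 -> COPY to pp4. 5 ppages; refcounts: pp0:1 pp1:2 pp2:1 pp3:1 pp4:1
Op 8: read(P2, v1) -> 33. No state change.

Answer: 5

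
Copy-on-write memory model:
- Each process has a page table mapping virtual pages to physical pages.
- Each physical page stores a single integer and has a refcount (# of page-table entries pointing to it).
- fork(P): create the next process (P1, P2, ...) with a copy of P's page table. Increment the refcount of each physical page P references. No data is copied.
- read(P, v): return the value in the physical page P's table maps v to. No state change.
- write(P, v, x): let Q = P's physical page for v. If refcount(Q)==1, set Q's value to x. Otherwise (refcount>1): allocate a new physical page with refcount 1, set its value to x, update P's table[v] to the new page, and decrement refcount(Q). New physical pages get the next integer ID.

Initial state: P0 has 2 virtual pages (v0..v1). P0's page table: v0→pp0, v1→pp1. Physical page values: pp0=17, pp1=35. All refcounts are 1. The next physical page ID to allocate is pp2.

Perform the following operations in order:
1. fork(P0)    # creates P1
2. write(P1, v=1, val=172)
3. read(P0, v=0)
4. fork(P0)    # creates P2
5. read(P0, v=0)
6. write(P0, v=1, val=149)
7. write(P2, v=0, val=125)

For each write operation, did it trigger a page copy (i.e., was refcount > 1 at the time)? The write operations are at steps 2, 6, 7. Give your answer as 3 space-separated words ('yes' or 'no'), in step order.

Op 1: fork(P0) -> P1. 2 ppages; refcounts: pp0:2 pp1:2
Op 2: write(P1, v1, 172). refcount(pp1)=2>1 -> COPY to pp2. 3 ppages; refcounts: pp0:2 pp1:1 pp2:1
Op 3: read(P0, v0) -> 17. No state change.
Op 4: fork(P0) -> P2. 3 ppages; refcounts: pp0:3 pp1:2 pp2:1
Op 5: read(P0, v0) -> 17. No state change.
Op 6: write(P0, v1, 149). refcount(pp1)=2>1 -> COPY to pp3. 4 ppages; refcounts: pp0:3 pp1:1 pp2:1 pp3:1
Op 7: write(P2, v0, 125). refcount(pp0)=3>1 -> COPY to pp4. 5 ppages; refcounts: pp0:2 pp1:1 pp2:1 pp3:1 pp4:1

yes yes yes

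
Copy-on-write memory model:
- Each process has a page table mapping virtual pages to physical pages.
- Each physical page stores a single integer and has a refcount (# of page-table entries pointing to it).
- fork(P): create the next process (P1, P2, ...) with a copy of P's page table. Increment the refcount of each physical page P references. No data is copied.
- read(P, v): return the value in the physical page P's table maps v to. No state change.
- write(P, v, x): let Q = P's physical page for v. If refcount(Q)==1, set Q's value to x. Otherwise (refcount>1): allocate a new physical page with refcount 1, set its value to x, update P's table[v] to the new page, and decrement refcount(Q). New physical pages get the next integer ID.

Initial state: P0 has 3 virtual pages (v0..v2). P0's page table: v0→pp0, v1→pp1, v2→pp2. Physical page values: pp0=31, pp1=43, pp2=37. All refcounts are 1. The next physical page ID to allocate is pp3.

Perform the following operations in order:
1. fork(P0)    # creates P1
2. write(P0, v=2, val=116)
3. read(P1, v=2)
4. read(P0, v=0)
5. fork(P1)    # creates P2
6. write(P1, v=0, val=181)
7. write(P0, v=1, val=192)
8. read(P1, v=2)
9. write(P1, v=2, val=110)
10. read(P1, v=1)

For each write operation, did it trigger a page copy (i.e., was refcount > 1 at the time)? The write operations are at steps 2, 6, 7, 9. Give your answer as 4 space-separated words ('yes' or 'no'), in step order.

Op 1: fork(P0) -> P1. 3 ppages; refcounts: pp0:2 pp1:2 pp2:2
Op 2: write(P0, v2, 116). refcount(pp2)=2>1 -> COPY to pp3. 4 ppages; refcounts: pp0:2 pp1:2 pp2:1 pp3:1
Op 3: read(P1, v2) -> 37. No state change.
Op 4: read(P0, v0) -> 31. No state change.
Op 5: fork(P1) -> P2. 4 ppages; refcounts: pp0:3 pp1:3 pp2:2 pp3:1
Op 6: write(P1, v0, 181). refcount(pp0)=3>1 -> COPY to pp4. 5 ppages; refcounts: pp0:2 pp1:3 pp2:2 pp3:1 pp4:1
Op 7: write(P0, v1, 192). refcount(pp1)=3>1 -> COPY to pp5. 6 ppages; refcounts: pp0:2 pp1:2 pp2:2 pp3:1 pp4:1 pp5:1
Op 8: read(P1, v2) -> 37. No state change.
Op 9: write(P1, v2, 110). refcount(pp2)=2>1 -> COPY to pp6. 7 ppages; refcounts: pp0:2 pp1:2 pp2:1 pp3:1 pp4:1 pp5:1 pp6:1
Op 10: read(P1, v1) -> 43. No state change.

yes yes yes yes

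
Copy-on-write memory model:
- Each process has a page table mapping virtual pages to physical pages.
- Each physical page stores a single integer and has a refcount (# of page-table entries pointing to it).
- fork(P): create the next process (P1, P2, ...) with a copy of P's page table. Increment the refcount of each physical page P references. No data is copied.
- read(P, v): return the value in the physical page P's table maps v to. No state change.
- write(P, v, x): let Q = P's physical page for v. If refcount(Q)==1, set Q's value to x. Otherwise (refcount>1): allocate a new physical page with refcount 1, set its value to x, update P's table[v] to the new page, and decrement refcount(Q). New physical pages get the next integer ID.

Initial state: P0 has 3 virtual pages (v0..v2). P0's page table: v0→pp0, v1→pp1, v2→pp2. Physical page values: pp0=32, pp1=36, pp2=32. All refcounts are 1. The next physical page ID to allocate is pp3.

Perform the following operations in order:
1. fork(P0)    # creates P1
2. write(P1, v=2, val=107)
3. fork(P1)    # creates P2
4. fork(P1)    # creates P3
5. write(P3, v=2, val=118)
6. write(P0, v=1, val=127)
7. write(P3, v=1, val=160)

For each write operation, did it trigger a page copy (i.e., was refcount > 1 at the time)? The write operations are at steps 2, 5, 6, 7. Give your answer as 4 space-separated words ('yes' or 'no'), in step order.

Op 1: fork(P0) -> P1. 3 ppages; refcounts: pp0:2 pp1:2 pp2:2
Op 2: write(P1, v2, 107). refcount(pp2)=2>1 -> COPY to pp3. 4 ppages; refcounts: pp0:2 pp1:2 pp2:1 pp3:1
Op 3: fork(P1) -> P2. 4 ppages; refcounts: pp0:3 pp1:3 pp2:1 pp3:2
Op 4: fork(P1) -> P3. 4 ppages; refcounts: pp0:4 pp1:4 pp2:1 pp3:3
Op 5: write(P3, v2, 118). refcount(pp3)=3>1 -> COPY to pp4. 5 ppages; refcounts: pp0:4 pp1:4 pp2:1 pp3:2 pp4:1
Op 6: write(P0, v1, 127). refcount(pp1)=4>1 -> COPY to pp5. 6 ppages; refcounts: pp0:4 pp1:3 pp2:1 pp3:2 pp4:1 pp5:1
Op 7: write(P3, v1, 160). refcount(pp1)=3>1 -> COPY to pp6. 7 ppages; refcounts: pp0:4 pp1:2 pp2:1 pp3:2 pp4:1 pp5:1 pp6:1

yes yes yes yes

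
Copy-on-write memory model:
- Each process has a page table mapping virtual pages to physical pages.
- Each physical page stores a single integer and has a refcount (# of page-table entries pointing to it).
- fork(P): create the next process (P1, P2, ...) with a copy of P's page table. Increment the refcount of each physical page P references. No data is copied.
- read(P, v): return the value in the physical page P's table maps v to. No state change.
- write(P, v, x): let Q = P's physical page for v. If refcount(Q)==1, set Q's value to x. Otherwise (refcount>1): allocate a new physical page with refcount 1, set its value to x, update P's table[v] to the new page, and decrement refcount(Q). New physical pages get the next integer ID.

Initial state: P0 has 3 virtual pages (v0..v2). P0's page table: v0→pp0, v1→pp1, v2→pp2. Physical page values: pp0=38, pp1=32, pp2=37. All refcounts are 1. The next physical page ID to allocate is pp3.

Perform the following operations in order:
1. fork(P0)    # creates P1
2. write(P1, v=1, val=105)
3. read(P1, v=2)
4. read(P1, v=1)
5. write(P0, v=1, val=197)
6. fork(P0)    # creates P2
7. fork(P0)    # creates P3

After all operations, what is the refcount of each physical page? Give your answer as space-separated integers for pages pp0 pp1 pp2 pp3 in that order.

Answer: 4 3 4 1

Derivation:
Op 1: fork(P0) -> P1. 3 ppages; refcounts: pp0:2 pp1:2 pp2:2
Op 2: write(P1, v1, 105). refcount(pp1)=2>1 -> COPY to pp3. 4 ppages; refcounts: pp0:2 pp1:1 pp2:2 pp3:1
Op 3: read(P1, v2) -> 37. No state change.
Op 4: read(P1, v1) -> 105. No state change.
Op 5: write(P0, v1, 197). refcount(pp1)=1 -> write in place. 4 ppages; refcounts: pp0:2 pp1:1 pp2:2 pp3:1
Op 6: fork(P0) -> P2. 4 ppages; refcounts: pp0:3 pp1:2 pp2:3 pp3:1
Op 7: fork(P0) -> P3. 4 ppages; refcounts: pp0:4 pp1:3 pp2:4 pp3:1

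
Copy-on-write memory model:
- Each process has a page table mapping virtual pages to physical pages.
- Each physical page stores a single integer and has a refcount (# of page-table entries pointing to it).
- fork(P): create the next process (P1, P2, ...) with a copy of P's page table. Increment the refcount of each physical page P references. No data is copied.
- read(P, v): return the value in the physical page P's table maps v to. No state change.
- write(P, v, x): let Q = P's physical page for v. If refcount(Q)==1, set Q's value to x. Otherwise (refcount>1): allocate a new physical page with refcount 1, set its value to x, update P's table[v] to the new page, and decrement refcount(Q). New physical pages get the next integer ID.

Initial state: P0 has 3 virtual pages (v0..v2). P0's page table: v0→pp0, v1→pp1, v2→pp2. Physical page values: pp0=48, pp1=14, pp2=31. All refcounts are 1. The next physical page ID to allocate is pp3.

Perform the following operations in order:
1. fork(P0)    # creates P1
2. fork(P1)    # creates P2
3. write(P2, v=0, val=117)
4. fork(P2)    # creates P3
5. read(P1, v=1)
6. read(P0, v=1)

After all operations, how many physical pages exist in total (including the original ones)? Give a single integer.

Answer: 4

Derivation:
Op 1: fork(P0) -> P1. 3 ppages; refcounts: pp0:2 pp1:2 pp2:2
Op 2: fork(P1) -> P2. 3 ppages; refcounts: pp0:3 pp1:3 pp2:3
Op 3: write(P2, v0, 117). refcount(pp0)=3>1 -> COPY to pp3. 4 ppages; refcounts: pp0:2 pp1:3 pp2:3 pp3:1
Op 4: fork(P2) -> P3. 4 ppages; refcounts: pp0:2 pp1:4 pp2:4 pp3:2
Op 5: read(P1, v1) -> 14. No state change.
Op 6: read(P0, v1) -> 14. No state change.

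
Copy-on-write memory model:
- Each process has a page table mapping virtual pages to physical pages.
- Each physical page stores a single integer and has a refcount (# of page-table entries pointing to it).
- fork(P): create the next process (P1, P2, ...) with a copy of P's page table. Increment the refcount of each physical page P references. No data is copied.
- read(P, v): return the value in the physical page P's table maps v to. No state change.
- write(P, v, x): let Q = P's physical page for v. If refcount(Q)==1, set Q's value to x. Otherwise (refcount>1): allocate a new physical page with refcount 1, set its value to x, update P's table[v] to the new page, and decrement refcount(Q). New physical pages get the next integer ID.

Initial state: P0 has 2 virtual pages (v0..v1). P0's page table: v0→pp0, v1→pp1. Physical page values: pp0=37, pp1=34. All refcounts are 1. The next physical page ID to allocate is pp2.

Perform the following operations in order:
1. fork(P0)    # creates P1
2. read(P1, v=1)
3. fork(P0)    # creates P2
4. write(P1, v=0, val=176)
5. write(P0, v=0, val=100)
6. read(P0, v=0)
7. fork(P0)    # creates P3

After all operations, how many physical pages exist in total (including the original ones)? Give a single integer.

Op 1: fork(P0) -> P1. 2 ppages; refcounts: pp0:2 pp1:2
Op 2: read(P1, v1) -> 34. No state change.
Op 3: fork(P0) -> P2. 2 ppages; refcounts: pp0:3 pp1:3
Op 4: write(P1, v0, 176). refcount(pp0)=3>1 -> COPY to pp2. 3 ppages; refcounts: pp0:2 pp1:3 pp2:1
Op 5: write(P0, v0, 100). refcount(pp0)=2>1 -> COPY to pp3. 4 ppages; refcounts: pp0:1 pp1:3 pp2:1 pp3:1
Op 6: read(P0, v0) -> 100. No state change.
Op 7: fork(P0) -> P3. 4 ppages; refcounts: pp0:1 pp1:4 pp2:1 pp3:2

Answer: 4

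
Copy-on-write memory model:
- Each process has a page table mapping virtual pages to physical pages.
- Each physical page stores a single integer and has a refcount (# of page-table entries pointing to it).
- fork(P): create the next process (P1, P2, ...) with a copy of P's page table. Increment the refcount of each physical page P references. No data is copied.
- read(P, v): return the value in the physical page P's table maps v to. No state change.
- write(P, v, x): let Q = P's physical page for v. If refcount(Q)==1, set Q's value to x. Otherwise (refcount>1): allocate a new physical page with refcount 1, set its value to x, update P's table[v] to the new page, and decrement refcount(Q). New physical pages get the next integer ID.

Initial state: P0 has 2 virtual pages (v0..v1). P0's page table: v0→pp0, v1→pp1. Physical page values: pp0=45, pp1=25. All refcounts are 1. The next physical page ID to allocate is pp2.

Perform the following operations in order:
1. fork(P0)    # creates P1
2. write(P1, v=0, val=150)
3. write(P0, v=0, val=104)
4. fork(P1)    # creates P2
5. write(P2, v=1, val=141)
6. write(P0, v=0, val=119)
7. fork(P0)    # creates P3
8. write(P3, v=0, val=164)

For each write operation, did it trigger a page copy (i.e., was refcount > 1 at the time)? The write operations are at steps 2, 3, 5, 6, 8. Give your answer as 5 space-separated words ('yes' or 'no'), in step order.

Op 1: fork(P0) -> P1. 2 ppages; refcounts: pp0:2 pp1:2
Op 2: write(P1, v0, 150). refcount(pp0)=2>1 -> COPY to pp2. 3 ppages; refcounts: pp0:1 pp1:2 pp2:1
Op 3: write(P0, v0, 104). refcount(pp0)=1 -> write in place. 3 ppages; refcounts: pp0:1 pp1:2 pp2:1
Op 4: fork(P1) -> P2. 3 ppages; refcounts: pp0:1 pp1:3 pp2:2
Op 5: write(P2, v1, 141). refcount(pp1)=3>1 -> COPY to pp3. 4 ppages; refcounts: pp0:1 pp1:2 pp2:2 pp3:1
Op 6: write(P0, v0, 119). refcount(pp0)=1 -> write in place. 4 ppages; refcounts: pp0:1 pp1:2 pp2:2 pp3:1
Op 7: fork(P0) -> P3. 4 ppages; refcounts: pp0:2 pp1:3 pp2:2 pp3:1
Op 8: write(P3, v0, 164). refcount(pp0)=2>1 -> COPY to pp4. 5 ppages; refcounts: pp0:1 pp1:3 pp2:2 pp3:1 pp4:1

yes no yes no yes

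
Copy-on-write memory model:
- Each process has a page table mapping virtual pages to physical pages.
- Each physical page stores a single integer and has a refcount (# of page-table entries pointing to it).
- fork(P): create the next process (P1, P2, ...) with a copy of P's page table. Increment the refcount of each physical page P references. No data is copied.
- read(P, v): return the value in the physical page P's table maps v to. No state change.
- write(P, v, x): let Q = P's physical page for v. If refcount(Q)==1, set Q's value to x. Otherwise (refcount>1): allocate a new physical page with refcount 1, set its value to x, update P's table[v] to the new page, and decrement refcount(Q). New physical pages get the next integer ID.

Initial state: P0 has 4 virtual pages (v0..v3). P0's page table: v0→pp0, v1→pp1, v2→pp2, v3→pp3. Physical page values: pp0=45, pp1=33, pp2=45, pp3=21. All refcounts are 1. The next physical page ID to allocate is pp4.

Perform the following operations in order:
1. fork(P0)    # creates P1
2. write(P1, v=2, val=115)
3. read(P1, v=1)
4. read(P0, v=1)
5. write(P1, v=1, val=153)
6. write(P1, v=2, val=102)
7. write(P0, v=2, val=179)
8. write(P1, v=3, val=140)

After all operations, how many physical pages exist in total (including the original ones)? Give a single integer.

Answer: 7

Derivation:
Op 1: fork(P0) -> P1. 4 ppages; refcounts: pp0:2 pp1:2 pp2:2 pp3:2
Op 2: write(P1, v2, 115). refcount(pp2)=2>1 -> COPY to pp4. 5 ppages; refcounts: pp0:2 pp1:2 pp2:1 pp3:2 pp4:1
Op 3: read(P1, v1) -> 33. No state change.
Op 4: read(P0, v1) -> 33. No state change.
Op 5: write(P1, v1, 153). refcount(pp1)=2>1 -> COPY to pp5. 6 ppages; refcounts: pp0:2 pp1:1 pp2:1 pp3:2 pp4:1 pp5:1
Op 6: write(P1, v2, 102). refcount(pp4)=1 -> write in place. 6 ppages; refcounts: pp0:2 pp1:1 pp2:1 pp3:2 pp4:1 pp5:1
Op 7: write(P0, v2, 179). refcount(pp2)=1 -> write in place. 6 ppages; refcounts: pp0:2 pp1:1 pp2:1 pp3:2 pp4:1 pp5:1
Op 8: write(P1, v3, 140). refcount(pp3)=2>1 -> COPY to pp6. 7 ppages; refcounts: pp0:2 pp1:1 pp2:1 pp3:1 pp4:1 pp5:1 pp6:1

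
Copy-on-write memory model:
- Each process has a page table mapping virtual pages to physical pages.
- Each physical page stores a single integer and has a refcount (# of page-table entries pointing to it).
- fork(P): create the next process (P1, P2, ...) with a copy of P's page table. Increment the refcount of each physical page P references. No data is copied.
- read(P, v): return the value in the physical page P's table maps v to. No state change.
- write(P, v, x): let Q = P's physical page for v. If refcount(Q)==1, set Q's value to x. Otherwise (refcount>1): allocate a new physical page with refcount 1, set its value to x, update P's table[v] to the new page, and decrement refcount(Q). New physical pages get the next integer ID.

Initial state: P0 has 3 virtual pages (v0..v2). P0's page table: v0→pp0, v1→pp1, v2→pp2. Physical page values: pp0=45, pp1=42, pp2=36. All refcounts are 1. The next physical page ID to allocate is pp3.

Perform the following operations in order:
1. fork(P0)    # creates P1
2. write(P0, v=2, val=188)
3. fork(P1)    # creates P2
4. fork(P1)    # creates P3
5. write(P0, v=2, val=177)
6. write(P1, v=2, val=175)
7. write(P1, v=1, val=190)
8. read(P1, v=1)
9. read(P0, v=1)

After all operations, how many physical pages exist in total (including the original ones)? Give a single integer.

Op 1: fork(P0) -> P1. 3 ppages; refcounts: pp0:2 pp1:2 pp2:2
Op 2: write(P0, v2, 188). refcount(pp2)=2>1 -> COPY to pp3. 4 ppages; refcounts: pp0:2 pp1:2 pp2:1 pp3:1
Op 3: fork(P1) -> P2. 4 ppages; refcounts: pp0:3 pp1:3 pp2:2 pp3:1
Op 4: fork(P1) -> P3. 4 ppages; refcounts: pp0:4 pp1:4 pp2:3 pp3:1
Op 5: write(P0, v2, 177). refcount(pp3)=1 -> write in place. 4 ppages; refcounts: pp0:4 pp1:4 pp2:3 pp3:1
Op 6: write(P1, v2, 175). refcount(pp2)=3>1 -> COPY to pp4. 5 ppages; refcounts: pp0:4 pp1:4 pp2:2 pp3:1 pp4:1
Op 7: write(P1, v1, 190). refcount(pp1)=4>1 -> COPY to pp5. 6 ppages; refcounts: pp0:4 pp1:3 pp2:2 pp3:1 pp4:1 pp5:1
Op 8: read(P1, v1) -> 190. No state change.
Op 9: read(P0, v1) -> 42. No state change.

Answer: 6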